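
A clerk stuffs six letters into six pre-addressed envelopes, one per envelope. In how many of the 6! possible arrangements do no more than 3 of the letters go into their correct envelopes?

704

Sum C(6,i)·!(6-i) for i = 0..3:
  i=0: C(6,0)·!6 = 1·265 = 265
  i=1: C(6,1)·!5 = 6·44 = 264
  i=2: C(6,2)·!4 = 15·9 = 135
  i=3: C(6,3)·!3 = 20·2 = 40
Total = 704.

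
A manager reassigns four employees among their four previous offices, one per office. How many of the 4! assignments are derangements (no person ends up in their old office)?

Use !n = (n-1)(!(n-1) + !(n-2)).
!4 = 3·(2 + 1) = 3·3 = 9

9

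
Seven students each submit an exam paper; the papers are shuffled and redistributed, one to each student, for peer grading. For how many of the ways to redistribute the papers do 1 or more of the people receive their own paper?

Sum C(7,i)·!(7-i) for i = 1..7:
  i=1: C(7,1)·!6 = 7·265 = 1855
  i=2: C(7,2)·!5 = 21·44 = 924
  i=3: C(7,3)·!4 = 35·9 = 315
  i=4: C(7,4)·!3 = 35·2 = 70
  i=5: C(7,5)·!2 = 21·1 = 21
  i=6: C(7,6)·!1 = 7·0 = 0
  i=7: C(7,7)·!0 = 1·1 = 1
Total = 3186.

3186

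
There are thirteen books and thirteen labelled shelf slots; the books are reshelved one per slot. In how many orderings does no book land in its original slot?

2290792932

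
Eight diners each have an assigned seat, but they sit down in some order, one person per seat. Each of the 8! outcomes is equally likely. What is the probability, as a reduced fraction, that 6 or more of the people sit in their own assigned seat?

Favorable outcomes: Σ_{i≥6} C(8,i)·!(8-i) = 28·1 + 8·0 + 1·1 = 29.
Total outcomes: 8! = 40320.
Probability = 29/40320 = 29/40320.

29/40320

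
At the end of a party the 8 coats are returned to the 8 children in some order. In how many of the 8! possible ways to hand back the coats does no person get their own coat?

14833

The subfactorial !8 = [8!/e] (nearest integer).
8! = 40320, and 40320/e ≈ 14832.90, so !8 = 14833.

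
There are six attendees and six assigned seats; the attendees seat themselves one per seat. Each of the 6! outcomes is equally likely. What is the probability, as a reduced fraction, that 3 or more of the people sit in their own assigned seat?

7/90

Favorable outcomes: Σ_{i≥3} C(6,i)·!(6-i) = 20·2 + 15·1 + 6·0 + 1·1 = 56.
Total outcomes: 6! = 720.
Probability = 56/720 = 7/90.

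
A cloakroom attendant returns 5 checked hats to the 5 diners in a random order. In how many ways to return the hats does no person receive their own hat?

44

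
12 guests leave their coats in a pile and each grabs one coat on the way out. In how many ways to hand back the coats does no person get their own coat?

176214841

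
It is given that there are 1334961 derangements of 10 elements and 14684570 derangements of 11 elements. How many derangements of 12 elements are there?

176214841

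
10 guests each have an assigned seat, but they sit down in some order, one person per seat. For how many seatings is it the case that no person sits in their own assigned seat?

1334961

The subfactorial !10 = [10!/e] (nearest integer).
10! = 3628800, and 3628800/e ≈ 1334960.92, so !10 = 1334961.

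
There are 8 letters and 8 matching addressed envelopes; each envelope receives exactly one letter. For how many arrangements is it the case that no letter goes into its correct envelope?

14833

The number of derangements of 8 is !8 = Σ_{k=0}^{8} (-1)^k·8!/k!
= 8! - 8!/1! + 8!/2! - 8!/3! + 8!/4! - 8!/5! + 8!/6! - 8!/7! + 8!/8!
= 40320 - 40320 + 20160 - 6720 + 1680 - 336 + 56 - 8 + 1
= 14833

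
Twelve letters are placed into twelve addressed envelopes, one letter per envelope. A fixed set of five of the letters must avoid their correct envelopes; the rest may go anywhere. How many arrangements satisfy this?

312273360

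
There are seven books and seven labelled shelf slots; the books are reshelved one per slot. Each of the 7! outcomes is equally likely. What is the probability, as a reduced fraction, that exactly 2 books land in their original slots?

Favorable outcomes: C(7,2)·!5 = 21·44 = 924.
Total outcomes: 7! = 5040.
Probability = 924/5040 = 11/60.

11/60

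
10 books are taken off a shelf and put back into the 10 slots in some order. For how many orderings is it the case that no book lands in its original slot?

By inclusion-exclusion, !10 = Σ (-1)^k · 10!/k! for k=0..10
= 10! - 10!/1! + 10!/2! - 10!/3! + 10!/4! - 10!/5! + 10!/6! - 10!/7! + 10!/8! - 10!/9! + 10!/10!
= 3628800 - 3628800 + 1814400 - 604800 + 151200 - 30240 + 5040 - 720 + 90 - 10 + 1
= 1334961

1334961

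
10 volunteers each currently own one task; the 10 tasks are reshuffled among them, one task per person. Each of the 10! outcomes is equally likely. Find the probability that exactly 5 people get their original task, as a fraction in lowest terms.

Favorable outcomes: C(10,5)·!5 = 252·44 = 11088.
Total outcomes: 10! = 3628800.
Probability = 11088/3628800 = 11/3600.

11/3600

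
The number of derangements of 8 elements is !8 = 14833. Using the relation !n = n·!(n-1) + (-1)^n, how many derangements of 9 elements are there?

133496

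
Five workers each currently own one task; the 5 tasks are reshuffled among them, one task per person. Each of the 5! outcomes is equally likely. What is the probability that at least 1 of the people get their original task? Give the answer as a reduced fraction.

19/30

Favorable outcomes: Σ_{i≥1} C(5,i)·!(5-i) = 5·9 + 10·2 + 10·1 + 5·0 + 1·1 = 76.
Total outcomes: 5! = 120.
Probability = 76/120 = 19/30.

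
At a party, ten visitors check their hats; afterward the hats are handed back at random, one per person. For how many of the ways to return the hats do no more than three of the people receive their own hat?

3559886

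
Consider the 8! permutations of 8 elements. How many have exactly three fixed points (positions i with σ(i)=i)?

Choose which 3 of the 8 are fixed: C(8,3) = 56.
The remaining 5 must be deranged: !5 = 44.
Total: 56 × 44 = 2464.

2464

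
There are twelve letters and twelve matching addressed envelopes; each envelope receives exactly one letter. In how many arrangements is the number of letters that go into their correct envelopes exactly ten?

66

Choose which 10 of the 12 are fixed: C(12,10) = 66.
The remaining 2 must be deranged: !2 = 1.
Total: 66 × 1 = 66.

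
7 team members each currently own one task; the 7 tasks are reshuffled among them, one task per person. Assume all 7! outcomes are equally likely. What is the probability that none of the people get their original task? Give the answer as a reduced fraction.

103/280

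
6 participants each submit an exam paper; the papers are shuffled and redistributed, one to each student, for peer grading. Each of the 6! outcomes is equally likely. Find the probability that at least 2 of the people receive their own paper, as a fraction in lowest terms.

Favorable outcomes: Σ_{i≥2} C(6,i)·!(6-i) = 15·9 + 20·2 + 15·1 + 6·0 + 1·1 = 191.
Total outcomes: 6! = 720.
Probability = 191/720 = 191/720.

191/720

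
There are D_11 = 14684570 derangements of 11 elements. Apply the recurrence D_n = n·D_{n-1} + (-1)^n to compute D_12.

D_12 = 12·14684570 + 1 = 176214841.

176214841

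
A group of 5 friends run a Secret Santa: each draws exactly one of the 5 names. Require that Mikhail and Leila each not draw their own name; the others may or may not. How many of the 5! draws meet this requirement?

78

Inclusion-exclusion on the 2 forbidden self-matches:
Σ_{j=0}^{2} (-1)^j C(2,j)(5-j)!
= C(2,0)·5! - C(2,1)·4! + C(2,2)·3!
= 120 - 48 + 6
= 78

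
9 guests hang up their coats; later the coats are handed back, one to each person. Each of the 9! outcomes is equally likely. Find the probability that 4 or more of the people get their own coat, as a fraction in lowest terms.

Favorable outcomes: Σ_{i≥4} C(9,i)·!(9-i) = 126·44 + 126·9 + 84·2 + 36·1 + 9·0 + 1·1 = 6883.
Total outcomes: 9! = 362880.
Probability = 6883/362880 = 6883/362880.

6883/362880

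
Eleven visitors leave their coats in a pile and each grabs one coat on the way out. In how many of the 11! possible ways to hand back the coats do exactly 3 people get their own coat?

Choose which 3 of the 11 are fixed: C(11,3) = 165.
The remaining 8 must be deranged: !8 = 14833.
Total: 165 × 14833 = 2447445.

2447445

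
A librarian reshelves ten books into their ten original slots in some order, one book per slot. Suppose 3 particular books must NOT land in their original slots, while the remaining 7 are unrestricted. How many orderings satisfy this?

Inclusion-exclusion on the 3 forbidden self-matches:
Σ_{j=0}^{3} (-1)^j C(3,j)(10-j)!
= C(3,0)·10! - C(3,1)·9! + C(3,2)·8! - C(3,3)·7!
= 3628800 - 1088640 + 120960 - 5040
= 2656080

2656080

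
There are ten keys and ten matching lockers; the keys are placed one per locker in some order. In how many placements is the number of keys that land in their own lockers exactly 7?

240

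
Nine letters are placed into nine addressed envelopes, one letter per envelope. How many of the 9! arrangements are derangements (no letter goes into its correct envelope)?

133496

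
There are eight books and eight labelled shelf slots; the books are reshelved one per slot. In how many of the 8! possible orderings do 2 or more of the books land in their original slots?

10655

# with exactly i fixed is C(8,i)·!(8-i); sum over i=2..8:
  i=2: C(8,2)·!6 = 28·265 = 7420
  i=3: C(8,3)·!5 = 56·44 = 2464
  i=4: C(8,4)·!4 = 70·9 = 630
  i=5: C(8,5)·!3 = 56·2 = 112
  i=6: C(8,6)·!2 = 28·1 = 28
  i=7: C(8,7)·!1 = 8·0 = 0
  i=8: C(8,8)·!0 = 1·1 = 1
Total = 10655.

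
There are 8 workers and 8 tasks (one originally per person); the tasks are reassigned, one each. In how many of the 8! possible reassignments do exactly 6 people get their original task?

Pick the 6 fixed positions: C(8,6) = 28 ways.
The remaining 2 must be deranged: !2 = 1.
Total: 28 × 1 = 28.

28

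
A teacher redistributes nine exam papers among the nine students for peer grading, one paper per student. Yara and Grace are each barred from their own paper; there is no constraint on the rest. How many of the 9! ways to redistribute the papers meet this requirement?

287280

Let A_j be the event that the j-th constrained one is fixed. By inclusion-exclusion over the 2 events:
Σ_{j=0}^{2} (-1)^j C(2,j)(9-j)!
= C(2,0)·9! - C(2,1)·8! + C(2,2)·7!
= 362880 - 80640 + 5040
= 287280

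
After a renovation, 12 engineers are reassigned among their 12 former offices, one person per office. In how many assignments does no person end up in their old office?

176214841

The subfactorial !12 = [12!/e] (nearest integer).
12! = 479001600, and 479001600/e ≈ 176214840.93, so !12 = 176214841.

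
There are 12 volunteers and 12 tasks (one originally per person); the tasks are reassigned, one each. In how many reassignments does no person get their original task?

By inclusion-exclusion, !12 = Σ (-1)^k · 12!/k! for k=0..12
= 12! - 12!/1! + 12!/2! - 12!/3! + 12!/4! - 12!/5! + 12!/6! - 12!/7! + 12!/8! - 12!/9! + 12!/10! - 12!/11! + 12!/12!
= 479001600 - 479001600 + 239500800 - 79833600 + 19958400 - 3991680 + 665280 - 95040 + 11880 - 1320 + 132 - 12 + 1
= 176214841

176214841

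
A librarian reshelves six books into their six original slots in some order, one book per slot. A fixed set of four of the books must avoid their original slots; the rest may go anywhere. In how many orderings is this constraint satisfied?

Let A_j be the event that the j-th constrained one is fixed. By inclusion-exclusion over the 4 events:
Σ_{j=0}^{4} (-1)^j C(4,j)(6-j)!
= C(4,0)·6! - C(4,1)·5! + C(4,2)·4! - C(4,3)·3! + C(4,4)·2!
= 720 - 480 + 144 - 24 + 2
= 362

362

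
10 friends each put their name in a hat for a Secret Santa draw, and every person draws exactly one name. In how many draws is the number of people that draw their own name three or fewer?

3559886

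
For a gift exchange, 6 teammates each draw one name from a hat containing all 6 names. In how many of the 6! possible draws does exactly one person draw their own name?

264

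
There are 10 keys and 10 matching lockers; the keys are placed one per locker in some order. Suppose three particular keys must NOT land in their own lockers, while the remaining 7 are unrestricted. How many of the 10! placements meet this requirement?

Inclusion-exclusion on the 3 forbidden self-matches:
Σ_{j=0}^{3} (-1)^j C(3,j)(10-j)!
= C(3,0)·10! - C(3,1)·9! + C(3,2)·8! - C(3,3)·7!
= 3628800 - 1088640 + 120960 - 5040
= 2656080

2656080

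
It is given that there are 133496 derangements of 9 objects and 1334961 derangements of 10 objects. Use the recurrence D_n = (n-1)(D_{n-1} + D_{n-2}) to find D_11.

14684570

D_11 = (11-1)·(D_10 + D_9) = 10·(1334961 + 133496) = 10·1468457 = 14684570.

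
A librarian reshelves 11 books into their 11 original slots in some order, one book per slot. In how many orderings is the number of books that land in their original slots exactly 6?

20328

Pick the 6 fixed positions: C(11,6) = 462 ways.
The remaining 5 must be deranged: !5 = 44.
Total: 462 × 44 = 20328.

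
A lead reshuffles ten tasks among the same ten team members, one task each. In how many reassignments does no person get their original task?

1334961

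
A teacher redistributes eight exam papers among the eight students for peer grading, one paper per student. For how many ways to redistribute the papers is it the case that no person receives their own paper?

Use !n = n·!(n-1) + (-1)^n.
!8 = 8·1854 + 1 = 14833

14833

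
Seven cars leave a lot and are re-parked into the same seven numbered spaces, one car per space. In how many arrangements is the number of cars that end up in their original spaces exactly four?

70

Pick the 4 fixed positions: C(7,4) = 35 ways.
The remaining 3 must be deranged: !3 = 2.
Total: 35 × 2 = 70.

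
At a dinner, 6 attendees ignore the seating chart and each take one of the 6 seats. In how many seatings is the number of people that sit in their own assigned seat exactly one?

Pick the single fixed position: C(6,1) = 6 ways.
The other 5 form a derangement: !5 = 44.
Total: 6 × 44 = 264.

264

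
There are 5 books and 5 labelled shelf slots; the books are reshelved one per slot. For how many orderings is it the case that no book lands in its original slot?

44

!5 = 5! · Σ_{k=0}^{5} (-1)^k/k!
= 5! - 5!/1! + 5!/2! - 5!/3! + 5!/4! - 5!/5!
= 120 - 120 + 60 - 20 + 5 - 1
= 44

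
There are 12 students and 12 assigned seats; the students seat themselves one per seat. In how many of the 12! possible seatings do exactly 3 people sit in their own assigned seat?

29369120

Pick the 3 fixed positions: C(12,3) = 220 ways.
The remaining 9 must be deranged: !9 = 133496.
Total: 220 × 133496 = 29369120.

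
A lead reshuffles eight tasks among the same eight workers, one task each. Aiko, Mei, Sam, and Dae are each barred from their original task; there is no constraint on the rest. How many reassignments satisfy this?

Inclusion-exclusion on the 4 forbidden self-matches:
Σ_{j=0}^{4} (-1)^j C(4,j)(8-j)!
= C(4,0)·8! - C(4,1)·7! + C(4,2)·6! - C(4,3)·5! + C(4,4)·4!
= 40320 - 20160 + 4320 - 480 + 24
= 24024

24024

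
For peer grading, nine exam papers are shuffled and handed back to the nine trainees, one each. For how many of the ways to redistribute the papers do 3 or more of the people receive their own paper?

Sum C(9,i)·!(9-i) for i = 3..9:
  i=3: C(9,3)·!6 = 84·265 = 22260
  i=4: C(9,4)·!5 = 126·44 = 5544
  i=5: C(9,5)·!4 = 126·9 = 1134
  i=6: C(9,6)·!3 = 84·2 = 168
  i=7: C(9,7)·!2 = 36·1 = 36
  i=8: C(9,8)·!1 = 9·0 = 0
  i=9: C(9,9)·!0 = 1·1 = 1
Total = 29143.

29143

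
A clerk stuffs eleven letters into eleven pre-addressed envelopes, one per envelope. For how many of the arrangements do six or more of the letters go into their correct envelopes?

Sum C(11,i)·!(11-i) for i = 6..11:
  i=6: C(11,6)·!5 = 462·44 = 20328
  i=7: C(11,7)·!4 = 330·9 = 2970
  i=8: C(11,8)·!3 = 165·2 = 330
  i=9: C(11,9)·!2 = 55·1 = 55
  i=10: C(11,10)·!1 = 11·0 = 0
  i=11: C(11,11)·!0 = 1·1 = 1
Total = 23684.

23684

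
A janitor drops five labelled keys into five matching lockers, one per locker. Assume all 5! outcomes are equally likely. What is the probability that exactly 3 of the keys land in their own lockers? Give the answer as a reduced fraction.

Favorable outcomes: C(5,3)·!2 = 10·1 = 10.
Total outcomes: 5! = 120.
Probability = 10/120 = 1/12.

1/12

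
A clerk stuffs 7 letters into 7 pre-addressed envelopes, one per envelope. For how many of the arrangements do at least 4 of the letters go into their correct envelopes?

92

# with exactly i fixed is C(7,i)·!(7-i); sum over i=4..7:
  i=4: C(7,4)·!3 = 35·2 = 70
  i=5: C(7,5)·!2 = 21·1 = 21
  i=6: C(7,6)·!1 = 7·0 = 0
  i=7: C(7,7)·!0 = 1·1 = 1
Total = 92.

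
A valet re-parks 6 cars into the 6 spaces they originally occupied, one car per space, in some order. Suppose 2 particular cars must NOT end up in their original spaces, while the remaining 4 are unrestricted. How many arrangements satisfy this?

504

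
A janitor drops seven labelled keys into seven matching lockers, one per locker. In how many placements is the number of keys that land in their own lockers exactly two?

Choose which 2 of the 7 are fixed: C(7,2) = 21.
The other 5 form a derangement: !5 = 44.
Total: 21 × 44 = 924.

924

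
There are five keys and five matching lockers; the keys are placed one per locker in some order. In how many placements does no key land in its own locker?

44

The subfactorial !5 = [5!/e] (nearest integer).
5! = 120, and 120/e ≈ 44.15, so !5 = 44.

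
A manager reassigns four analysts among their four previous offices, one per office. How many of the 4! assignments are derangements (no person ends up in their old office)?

9

Use !n = (n-1)(!(n-1) + !(n-2)).
!4 = 3·(2 + 1) = 3·3 = 9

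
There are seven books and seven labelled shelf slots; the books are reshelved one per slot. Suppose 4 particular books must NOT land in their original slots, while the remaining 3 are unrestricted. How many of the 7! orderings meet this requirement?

2790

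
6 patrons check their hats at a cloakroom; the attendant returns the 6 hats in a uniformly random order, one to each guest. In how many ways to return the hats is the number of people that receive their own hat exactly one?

264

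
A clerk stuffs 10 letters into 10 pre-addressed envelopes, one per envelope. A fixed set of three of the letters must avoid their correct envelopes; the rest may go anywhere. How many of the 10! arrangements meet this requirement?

Let A_j be the event that the j-th constrained one is fixed. By inclusion-exclusion over the 3 events:
Σ_{j=0}^{3} (-1)^j C(3,j)(10-j)!
= C(3,0)·10! - C(3,1)·9! + C(3,2)·8! - C(3,3)·7!
= 3628800 - 1088640 + 120960 - 5040
= 2656080

2656080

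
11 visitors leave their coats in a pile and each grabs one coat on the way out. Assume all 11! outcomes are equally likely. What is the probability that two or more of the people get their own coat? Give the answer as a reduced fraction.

10547659/39916800

Favorable outcomes: Σ_{i≥2} C(11,i)·!(11-i) = 55·133496 + 165·14833 + 330·1854 + 462·265 + 462·44 + 330·9 + 165·2 + 55·1 + 11·0 + 1·1 = 10547659.
Total outcomes: 11! = 39916800.
Probability = 10547659/39916800 = 10547659/39916800.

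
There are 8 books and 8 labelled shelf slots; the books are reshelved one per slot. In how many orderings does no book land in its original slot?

14833

Use !n = n·!(n-1) + (-1)^n.
!8 = 8·1854 + 1 = 14833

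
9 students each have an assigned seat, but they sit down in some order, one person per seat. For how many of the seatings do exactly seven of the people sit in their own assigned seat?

36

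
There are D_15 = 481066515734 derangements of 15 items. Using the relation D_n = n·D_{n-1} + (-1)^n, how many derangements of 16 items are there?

7697064251745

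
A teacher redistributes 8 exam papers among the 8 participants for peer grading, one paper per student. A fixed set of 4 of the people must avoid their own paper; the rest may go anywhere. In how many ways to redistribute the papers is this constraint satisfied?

24024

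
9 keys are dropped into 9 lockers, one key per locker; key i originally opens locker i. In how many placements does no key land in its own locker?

The subfactorial !9 = [9!/e] (nearest integer).
9! = 362880, and 362880/e ≈ 133496.09, so !9 = 133496.

133496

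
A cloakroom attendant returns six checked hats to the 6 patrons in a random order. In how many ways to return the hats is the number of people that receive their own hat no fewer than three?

# with exactly i fixed is C(6,i)·!(6-i); sum over i=3..6:
  i=3: C(6,3)·!3 = 20·2 = 40
  i=4: C(6,4)·!2 = 15·1 = 15
  i=5: C(6,5)·!1 = 6·0 = 0
  i=6: C(6,6)·!0 = 1·1 = 1
Total = 56.

56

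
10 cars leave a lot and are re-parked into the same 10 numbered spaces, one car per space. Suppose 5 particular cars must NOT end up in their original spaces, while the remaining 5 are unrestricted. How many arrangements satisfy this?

2170680

Let A_j be the event that the j-th constrained one is fixed. By inclusion-exclusion over the 5 events:
Σ_{j=0}^{5} (-1)^j C(5,j)(10-j)!
= C(5,0)·10! - C(5,1)·9! + C(5,2)·8! - C(5,3)·7! + C(5,4)·6! - C(5,5)·5!
= 3628800 - 1814400 + 403200 - 50400 + 3600 - 120
= 2170680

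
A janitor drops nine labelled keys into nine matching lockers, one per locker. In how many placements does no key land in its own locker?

By inclusion-exclusion, !9 = Σ (-1)^k · 9!/k! for k=0..9
= 9! - 9!/1! + 9!/2! - 9!/3! + 9!/4! - 9!/5! + 9!/6! - 9!/7! + 9!/8! - 9!/9!
= 362880 - 362880 + 181440 - 60480 + 15120 - 3024 + 504 - 72 + 9 - 1
= 133496

133496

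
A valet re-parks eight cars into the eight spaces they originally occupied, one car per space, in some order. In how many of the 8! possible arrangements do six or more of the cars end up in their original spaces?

29

Sum C(8,i)·!(8-i) for i = 6..8:
  i=6: C(8,6)·!2 = 28·1 = 28
  i=7: C(8,7)·!1 = 8·0 = 0
  i=8: C(8,8)·!0 = 1·1 = 1
Total = 29.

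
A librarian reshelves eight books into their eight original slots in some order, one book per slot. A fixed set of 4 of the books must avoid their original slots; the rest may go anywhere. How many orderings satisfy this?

24024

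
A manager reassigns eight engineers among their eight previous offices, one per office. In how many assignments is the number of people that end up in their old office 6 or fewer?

40319

# with exactly i fixed is C(8,i)·!(8-i); sum over i=0..6:
  i=0: C(8,0)·!8 = 1·14833 = 14833
  i=1: C(8,1)·!7 = 8·1854 = 14832
  i=2: C(8,2)·!6 = 28·265 = 7420
  i=3: C(8,3)·!5 = 56·44 = 2464
  i=4: C(8,4)·!4 = 70·9 = 630
  i=5: C(8,5)·!3 = 56·2 = 112
  i=6: C(8,6)·!2 = 28·1 = 28
Total = 40319.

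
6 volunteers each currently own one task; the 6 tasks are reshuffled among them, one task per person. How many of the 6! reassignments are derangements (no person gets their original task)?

265

The subfactorial !6 = [6!/e] (nearest integer).
6! = 720, and 720/e ≈ 264.87, so !6 = 265.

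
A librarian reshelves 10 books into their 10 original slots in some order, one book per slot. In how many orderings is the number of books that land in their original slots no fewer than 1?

2293839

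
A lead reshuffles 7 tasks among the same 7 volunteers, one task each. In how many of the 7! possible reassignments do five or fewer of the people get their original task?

5039

Sum C(7,i)·!(7-i) for i = 0..5:
  i=0: C(7,0)·!7 = 1·1854 = 1854
  i=1: C(7,1)·!6 = 7·265 = 1855
  i=2: C(7,2)·!5 = 21·44 = 924
  i=3: C(7,3)·!4 = 35·9 = 315
  i=4: C(7,4)·!3 = 35·2 = 70
  i=5: C(7,5)·!2 = 21·1 = 21
Total = 5039.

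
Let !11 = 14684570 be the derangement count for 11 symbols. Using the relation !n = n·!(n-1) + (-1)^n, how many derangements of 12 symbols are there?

176214841

!12 = 12·14684570 + 1 = 176214841.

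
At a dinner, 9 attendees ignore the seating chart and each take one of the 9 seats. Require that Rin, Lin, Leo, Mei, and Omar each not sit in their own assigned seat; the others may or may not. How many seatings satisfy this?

Inclusion-exclusion on the 5 forbidden self-matches:
Σ_{j=0}^{5} (-1)^j C(5,j)(9-j)!
= C(5,0)·9! - C(5,1)·8! + C(5,2)·7! - C(5,3)·6! + C(5,4)·5! - C(5,5)·4!
= 362880 - 201600 + 50400 - 7200 + 600 - 24
= 205056

205056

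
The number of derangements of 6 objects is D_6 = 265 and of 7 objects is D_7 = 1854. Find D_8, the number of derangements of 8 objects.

D_8 = (8-1)·(D_7 + D_6) = 7·(1854 + 265) = 7·2119 = 14833.

14833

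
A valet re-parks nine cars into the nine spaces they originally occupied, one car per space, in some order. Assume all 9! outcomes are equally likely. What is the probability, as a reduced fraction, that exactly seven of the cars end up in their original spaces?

1/10080

Favorable outcomes: C(9,7)·!2 = 36·1 = 36.
Total outcomes: 9! = 362880.
Probability = 36/362880 = 1/10080.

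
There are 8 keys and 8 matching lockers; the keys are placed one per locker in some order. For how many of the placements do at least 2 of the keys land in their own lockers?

# with exactly i fixed is C(8,i)·!(8-i); sum over i=2..8:
  i=2: C(8,2)·!6 = 28·265 = 7420
  i=3: C(8,3)·!5 = 56·44 = 2464
  i=4: C(8,4)·!4 = 70·9 = 630
  i=5: C(8,5)·!3 = 56·2 = 112
  i=6: C(8,6)·!2 = 28·1 = 28
  i=7: C(8,7)·!1 = 8·0 = 0
  i=8: C(8,8)·!0 = 1·1 = 1
Total = 10655.

10655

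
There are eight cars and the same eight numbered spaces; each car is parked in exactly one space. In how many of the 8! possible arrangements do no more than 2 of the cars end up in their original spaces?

37085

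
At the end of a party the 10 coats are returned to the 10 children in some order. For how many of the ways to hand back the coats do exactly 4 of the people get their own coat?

55650

Choose which 4 of the 10 are fixed: C(10,4) = 210.
The remaining 6 must be deranged: !6 = 265.
Total: 210 × 265 = 55650.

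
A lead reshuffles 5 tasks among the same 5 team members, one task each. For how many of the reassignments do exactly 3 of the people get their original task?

10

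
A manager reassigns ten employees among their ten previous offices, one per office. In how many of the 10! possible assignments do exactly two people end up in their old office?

Choose which 2 of the 10 are fixed: C(10,2) = 45.
The other 8 form a derangement: !8 = 14833.
Total: 45 × 14833 = 667485.

667485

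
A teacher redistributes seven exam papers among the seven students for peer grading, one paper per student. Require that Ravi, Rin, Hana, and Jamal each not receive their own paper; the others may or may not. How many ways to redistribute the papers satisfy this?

Inclusion-exclusion on the 4 forbidden self-matches:
Σ_{j=0}^{4} (-1)^j C(4,j)(7-j)!
= C(4,0)·7! - C(4,1)·6! + C(4,2)·5! - C(4,3)·4! + C(4,4)·3!
= 5040 - 2880 + 720 - 96 + 6
= 2790

2790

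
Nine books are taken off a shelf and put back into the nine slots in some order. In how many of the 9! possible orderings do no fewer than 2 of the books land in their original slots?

95887

# with exactly i fixed is C(9,i)·!(9-i); sum over i=2..9:
  i=2: C(9,2)·!7 = 36·1854 = 66744
  i=3: C(9,3)·!6 = 84·265 = 22260
  i=4: C(9,4)·!5 = 126·44 = 5544
  i=5: C(9,5)·!4 = 126·9 = 1134
  i=6: C(9,6)·!3 = 84·2 = 168
  i=7: C(9,7)·!2 = 36·1 = 36
  i=8: C(9,8)·!1 = 9·0 = 0
  i=9: C(9,9)·!0 = 1·1 = 1
Total = 95887.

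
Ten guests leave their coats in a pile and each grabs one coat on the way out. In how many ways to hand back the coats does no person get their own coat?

1334961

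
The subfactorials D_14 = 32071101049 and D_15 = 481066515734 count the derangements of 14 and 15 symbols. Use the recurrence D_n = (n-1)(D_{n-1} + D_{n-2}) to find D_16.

7697064251745

D_16 = (16-1)·(D_15 + D_14) = 15·(481066515734 + 32071101049) = 15·513137616783 = 7697064251745.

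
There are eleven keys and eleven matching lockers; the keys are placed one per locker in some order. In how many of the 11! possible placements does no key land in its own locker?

By inclusion-exclusion, !11 = Σ (-1)^k · 11!/k! for k=0..11
= 11! - 11!/1! + 11!/2! - 11!/3! + 11!/4! - 11!/5! + 11!/6! - 11!/7! + 11!/8! - 11!/9! + 11!/10! - 11!/11!
= 39916800 - 39916800 + 19958400 - 6652800 + 1663200 - 332640 + 55440 - 7920 + 990 - 110 + 11 - 1
= 14684570

14684570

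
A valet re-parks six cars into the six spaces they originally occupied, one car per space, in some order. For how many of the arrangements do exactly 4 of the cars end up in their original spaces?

15

Pick the 4 fixed positions: C(6,4) = 15 ways.
The other 2 form a derangement: !2 = 1.
Total: 15 × 1 = 15.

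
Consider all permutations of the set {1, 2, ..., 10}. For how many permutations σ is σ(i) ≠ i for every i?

1334961

Recurrence: !10 = 10·!9 + (-1)^10.
!10 = 10·133496 + 1 = 1334961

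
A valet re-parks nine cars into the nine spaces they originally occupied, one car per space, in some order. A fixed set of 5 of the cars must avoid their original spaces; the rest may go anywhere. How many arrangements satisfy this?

205056

Let A_j be the event that the j-th constrained one is fixed. By inclusion-exclusion over the 5 events:
Σ_{j=0}^{5} (-1)^j C(5,j)(9-j)!
= C(5,0)·9! - C(5,1)·8! + C(5,2)·7! - C(5,3)·6! + C(5,4)·5! - C(5,5)·4!
= 362880 - 201600 + 50400 - 7200 + 600 - 24
= 205056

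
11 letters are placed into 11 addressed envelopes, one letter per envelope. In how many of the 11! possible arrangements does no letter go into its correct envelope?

14684570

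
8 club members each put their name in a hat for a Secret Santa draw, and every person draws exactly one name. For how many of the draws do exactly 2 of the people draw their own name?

Pick the 2 fixed positions: C(8,2) = 28 ways.
The other 6 form a derangement: !6 = 265.
Total: 28 × 265 = 7420.

7420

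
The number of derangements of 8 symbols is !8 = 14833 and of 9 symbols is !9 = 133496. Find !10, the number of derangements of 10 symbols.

1334961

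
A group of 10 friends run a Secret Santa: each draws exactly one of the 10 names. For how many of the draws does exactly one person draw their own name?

1334960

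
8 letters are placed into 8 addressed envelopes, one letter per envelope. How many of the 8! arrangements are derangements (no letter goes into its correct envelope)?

!8 is the nearest integer to 8!/e.
8! = 40320, and 40320/e ≈ 14832.90, so !8 = 14833.

14833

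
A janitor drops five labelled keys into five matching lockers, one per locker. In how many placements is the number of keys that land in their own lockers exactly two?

20

Pick the 2 fixed positions: C(5,2) = 10 ways.
The remaining 3 must be deranged: !3 = 2.
Total: 10 × 2 = 20.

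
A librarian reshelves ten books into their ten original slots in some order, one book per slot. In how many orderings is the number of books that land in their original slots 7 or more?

286

# with exactly i fixed is C(10,i)·!(10-i); sum over i=7..10:
  i=7: C(10,7)·!3 = 120·2 = 240
  i=8: C(10,8)·!2 = 45·1 = 45
  i=9: C(10,9)·!1 = 10·0 = 0
  i=10: C(10,10)·!0 = 1·1 = 1
Total = 286.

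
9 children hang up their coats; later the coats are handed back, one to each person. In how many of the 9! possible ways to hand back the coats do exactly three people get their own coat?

22260

Choose which 3 of the 9 are fixed: C(9,3) = 84.
The remaining 6 must be deranged: !6 = 265.
Total: 84 × 265 = 22260.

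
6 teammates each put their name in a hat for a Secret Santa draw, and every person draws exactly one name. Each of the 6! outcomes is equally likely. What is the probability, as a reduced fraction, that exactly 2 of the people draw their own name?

Favorable outcomes: C(6,2)·!4 = 15·9 = 135.
Total outcomes: 6! = 720.
Probability = 135/720 = 3/16.

3/16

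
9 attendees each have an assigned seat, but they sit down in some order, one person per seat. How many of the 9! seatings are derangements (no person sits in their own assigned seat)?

133496

!9 = 9! · Σ_{k=0}^{9} (-1)^k/k!
= 9! - 9!/1! + 9!/2! - 9!/3! + 9!/4! - 9!/5! + 9!/6! - 9!/7! + 9!/8! - 9!/9!
= 362880 - 362880 + 181440 - 60480 + 15120 - 3024 + 504 - 72 + 9 - 1
= 133496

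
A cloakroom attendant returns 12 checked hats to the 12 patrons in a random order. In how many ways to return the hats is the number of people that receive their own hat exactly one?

176214840

Choose which one of the 12 is fixed: C(12,1) = 12.
The other 11 form a derangement: !11 = 14684570.
Total: 12 × 14684570 = 176214840.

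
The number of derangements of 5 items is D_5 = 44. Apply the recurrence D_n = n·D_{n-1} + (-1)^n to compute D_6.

D_6 = 6·44 + 1 = 265.

265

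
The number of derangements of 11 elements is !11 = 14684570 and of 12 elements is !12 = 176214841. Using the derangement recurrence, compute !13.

2290792932

!13 = (13-1)·(!12 + !11) = 12·(176214841 + 14684570) = 12·190899411 = 2290792932.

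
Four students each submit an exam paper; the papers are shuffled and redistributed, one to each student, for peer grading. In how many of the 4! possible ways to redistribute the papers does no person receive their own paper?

The number of derangements of 4 is !4 = Σ_{k=0}^{4} (-1)^k·4!/k!
= 4! - 4!/1! + 4!/2! - 4!/3! + 4!/4!
= 24 - 24 + 12 - 4 + 1
= 9

9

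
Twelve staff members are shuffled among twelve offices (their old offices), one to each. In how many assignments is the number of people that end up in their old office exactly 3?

Choose which 3 of the 12 are fixed: C(12,3) = 220.
The remaining 9 must be deranged: !9 = 133496.
Total: 220 × 133496 = 29369120.

29369120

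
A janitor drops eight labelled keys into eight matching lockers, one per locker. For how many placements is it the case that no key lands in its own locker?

The subfactorial !8 = [8!/e] (nearest integer).
8! = 40320, and 40320/e ≈ 14832.90, so !8 = 14833.

14833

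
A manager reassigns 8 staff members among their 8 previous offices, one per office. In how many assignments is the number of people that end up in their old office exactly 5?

Pick the 5 fixed positions: C(8,5) = 56 ways.
The other 3 form a derangement: !3 = 2.
Total: 56 × 2 = 112.

112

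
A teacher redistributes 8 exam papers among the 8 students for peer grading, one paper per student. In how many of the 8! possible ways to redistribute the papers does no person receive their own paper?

!8 is the nearest integer to 8!/e.
8! = 40320, and 40320/e ≈ 14832.90, so !8 = 14833.

14833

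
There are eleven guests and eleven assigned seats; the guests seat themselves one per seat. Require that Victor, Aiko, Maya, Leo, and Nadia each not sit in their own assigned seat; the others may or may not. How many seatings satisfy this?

Inclusion-exclusion on the 5 forbidden self-matches:
Σ_{j=0}^{5} (-1)^j C(5,j)(11-j)!
= C(5,0)·11! - C(5,1)·10! + C(5,2)·9! - C(5,3)·8! + C(5,4)·7! - C(5,5)·6!
= 39916800 - 18144000 + 3628800 - 403200 + 25200 - 720
= 25022880

25022880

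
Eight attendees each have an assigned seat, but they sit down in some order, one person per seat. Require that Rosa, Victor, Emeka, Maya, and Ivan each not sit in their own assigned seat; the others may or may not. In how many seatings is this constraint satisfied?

Let A_j be the event that the j-th constrained one is fixed. By inclusion-exclusion over the 5 events:
Σ_{j=0}^{5} (-1)^j C(5,j)(8-j)!
= C(5,0)·8! - C(5,1)·7! + C(5,2)·6! - C(5,3)·5! + C(5,4)·4! - C(5,5)·3!
= 40320 - 25200 + 7200 - 1200 + 120 - 6
= 21234

21234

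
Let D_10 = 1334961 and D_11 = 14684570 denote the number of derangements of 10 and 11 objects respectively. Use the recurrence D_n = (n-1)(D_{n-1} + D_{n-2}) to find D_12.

176214841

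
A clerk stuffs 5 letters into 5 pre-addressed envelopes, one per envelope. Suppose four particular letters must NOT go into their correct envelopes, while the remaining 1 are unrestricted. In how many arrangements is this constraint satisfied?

Inclusion-exclusion on the 4 forbidden self-matches:
Σ_{j=0}^{4} (-1)^j C(4,j)(5-j)!
= C(4,0)·5! - C(4,1)·4! + C(4,2)·3! - C(4,3)·2! + C(4,4)·1!
= 120 - 96 + 36 - 8 + 1
= 53

53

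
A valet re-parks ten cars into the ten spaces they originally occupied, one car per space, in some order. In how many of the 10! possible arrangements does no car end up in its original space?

1334961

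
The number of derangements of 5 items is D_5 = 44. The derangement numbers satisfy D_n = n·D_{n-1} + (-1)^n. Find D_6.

265

D_6 = 6·44 + 1 = 265.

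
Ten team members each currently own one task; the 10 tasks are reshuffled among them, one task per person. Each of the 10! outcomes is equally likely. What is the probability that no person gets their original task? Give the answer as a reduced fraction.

16481/44800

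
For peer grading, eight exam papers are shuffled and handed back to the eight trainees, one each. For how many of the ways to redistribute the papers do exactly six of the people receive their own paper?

Pick the 6 fixed positions: C(8,6) = 28 ways.
The other 2 form a derangement: !2 = 1.
Total: 28 × 1 = 28.

28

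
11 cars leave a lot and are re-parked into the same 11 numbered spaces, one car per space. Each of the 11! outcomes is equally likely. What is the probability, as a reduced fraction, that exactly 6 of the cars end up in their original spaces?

11/21600

Favorable outcomes: C(11,6)·!5 = 462·44 = 20328.
Total outcomes: 11! = 39916800.
Probability = 20328/39916800 = 11/21600.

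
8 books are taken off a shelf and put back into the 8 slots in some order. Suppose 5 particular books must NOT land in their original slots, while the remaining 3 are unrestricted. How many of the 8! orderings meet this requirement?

Inclusion-exclusion on the 5 forbidden self-matches:
Σ_{j=0}^{5} (-1)^j C(5,j)(8-j)!
= C(5,0)·8! - C(5,1)·7! + C(5,2)·6! - C(5,3)·5! + C(5,4)·4! - C(5,5)·3!
= 40320 - 25200 + 7200 - 1200 + 120 - 6
= 21234

21234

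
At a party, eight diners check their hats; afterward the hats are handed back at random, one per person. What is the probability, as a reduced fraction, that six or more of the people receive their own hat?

29/40320

Favorable outcomes: Σ_{i≥6} C(8,i)·!(8-i) = 28·1 + 8·0 + 1·1 = 29.
Total outcomes: 8! = 40320.
Probability = 29/40320 = 29/40320.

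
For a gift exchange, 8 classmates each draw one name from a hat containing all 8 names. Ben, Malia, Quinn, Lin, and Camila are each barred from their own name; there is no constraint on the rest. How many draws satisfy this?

21234

Let A_j be the event that the j-th constrained one is fixed. By inclusion-exclusion over the 5 events:
Σ_{j=0}^{5} (-1)^j C(5,j)(8-j)!
= C(5,0)·8! - C(5,1)·7! + C(5,2)·6! - C(5,3)·5! + C(5,4)·4! - C(5,5)·3!
= 40320 - 25200 + 7200 - 1200 + 120 - 6
= 21234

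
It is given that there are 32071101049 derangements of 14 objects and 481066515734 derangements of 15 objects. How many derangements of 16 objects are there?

7697064251745

D_16 = (16-1)·(D_15 + D_14) = 15·(481066515734 + 32071101049) = 15·513137616783 = 7697064251745.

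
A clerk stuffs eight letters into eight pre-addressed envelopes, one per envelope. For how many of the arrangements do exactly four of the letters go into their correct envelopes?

630

Pick the 4 fixed positions: C(8,4) = 70 ways.
The remaining 4 must be deranged: !4 = 9.
Total: 70 × 9 = 630.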